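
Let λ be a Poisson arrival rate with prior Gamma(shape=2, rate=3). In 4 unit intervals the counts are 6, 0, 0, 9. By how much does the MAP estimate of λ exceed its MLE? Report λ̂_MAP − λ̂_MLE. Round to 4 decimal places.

MAP − MLE = -1.4643

Σxᵢ = 15. Posterior is Gamma(17, 7); MAP = (17−1)/7 = 16/7 ≈ 2.28571.
MLE = x̄ = 15/4 ≈ 3.75000.
Difference = 16/7 − 15/4 = -41/28 ≈ -1.4643.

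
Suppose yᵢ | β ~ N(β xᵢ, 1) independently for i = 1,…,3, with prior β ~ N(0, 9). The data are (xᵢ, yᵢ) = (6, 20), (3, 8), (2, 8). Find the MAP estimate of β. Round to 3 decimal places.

β̂_MAP = 3.258

log p(β | y) = −Σ(yᵢ − βxᵢ)²/(2·1) − β²/(2·9) + const.
Setting the derivative to zero: Σxᵢ(yᵢ − βxᵢ)/1 − β/9 = 0, so β = Σxᵢyᵢ / (Σxᵢ² + σ²/τ²).
Σxᵢyᵢ = 6·20 + 3·8 + 2·8 = 160; Σxᵢ² = 49; σ²/τ² = 1/9.
β̂_MAP = 160 / (49 + 1/9) = 160/(442/9) = 720/221 ≈ 3.258.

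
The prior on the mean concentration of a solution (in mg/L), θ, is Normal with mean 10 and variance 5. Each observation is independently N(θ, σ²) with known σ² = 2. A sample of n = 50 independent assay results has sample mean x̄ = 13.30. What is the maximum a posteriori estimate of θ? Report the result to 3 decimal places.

n = 50, x̄ = 13.30.
For a Normal prior and Normal likelihood with known variance, the posterior is Normal; its mode equals its mean, the precision-weighted average.
Prior precision 1/σ₀² = 1/5 = 0.2; data precision n/σ² = 50/2 = 25.
θ̂ = (0.2·10 + 25·13.3) / (0.2 + 25) = 334.5/25.2 = 1115/84 ≈ 13.274.

θ̂_MAP = 13.274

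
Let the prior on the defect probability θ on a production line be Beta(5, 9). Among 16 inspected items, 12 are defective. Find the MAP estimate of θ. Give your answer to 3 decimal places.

θ̂_MAP = 0.571

Prior: Beta(5, 9).
Data: 12 successes in 16 trials. The binomial likelihood contributes θ^12(1−θ)^4, so the posterior is Beta(5+12, 9+4) = Beta(17, 13).
For Beta(a, b) with a, b > 1 the mode is (a−1)/(a+b−2) = 16/28 ≈ 0.571.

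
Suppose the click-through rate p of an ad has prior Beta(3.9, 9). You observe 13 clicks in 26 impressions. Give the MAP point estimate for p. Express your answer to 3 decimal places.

p̂_MAP = 0.431

Prior: Beta(3.9, 9).
Data: 13 successes in 26 trials. The binomial likelihood contributes p^13(1−p)^13, so the posterior is Beta(3.9+13, 9+13) = Beta(16.9, 22).
For Beta(a, b) with a, b > 1 the mode is (a−1)/(a+b−2) = 15.9/36.9 ≈ 0.431.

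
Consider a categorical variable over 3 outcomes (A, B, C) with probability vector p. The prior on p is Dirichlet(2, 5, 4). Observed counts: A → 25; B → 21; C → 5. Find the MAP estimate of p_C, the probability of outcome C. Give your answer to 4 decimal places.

MAP estimate of p_C = 0.1356

The posterior is Dirichlet(αᵢ + nᵢ) = Dirichlet(27, 26, 9).
For a Dirichlet(a₁,…,a_K) with all aᵢ > 1, the mode has j-th component (aⱼ − 1)/(Σaᵢ − K).
Here Σaᵢ = 62 and K = 3, so p_C = (9 − 1)/(62 − 3) = 8/59 ≈ 0.1356.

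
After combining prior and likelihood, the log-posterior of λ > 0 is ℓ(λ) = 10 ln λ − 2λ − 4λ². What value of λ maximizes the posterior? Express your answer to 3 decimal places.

ℓ'(λ) = 10/λ − 2 − 8λ. Setting this to zero and multiplying by λ: 8λ² + 2λ − 10 = 0.
λ = (−2 + √(2² + 4·8·10)) / (2·8) = (−2 + √324) / 16 = (−2 + 18)/16 = 1.
ℓ''(λ) = −10/λ² − 8 < 0, confirming a maximum.

λ̂_MAP = 1.000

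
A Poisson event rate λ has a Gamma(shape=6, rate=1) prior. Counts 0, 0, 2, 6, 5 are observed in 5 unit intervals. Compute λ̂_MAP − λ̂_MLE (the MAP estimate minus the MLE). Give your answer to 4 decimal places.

MAP − MLE = 0.4000

Σxᵢ = 13. Posterior is Gamma(19, 6); MAP = (19−1)/6 = 18/6 ≈ 3.00000.
MLE = x̄ = 13/5 ≈ 2.60000.
Difference = 18/6 − 13/5 = 2/5 ≈ 0.4000.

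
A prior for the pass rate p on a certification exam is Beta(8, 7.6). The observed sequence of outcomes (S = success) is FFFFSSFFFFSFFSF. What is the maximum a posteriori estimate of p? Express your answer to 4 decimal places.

p̂_MAP = 0.3846

Prior: Beta(8, 7.6).
Data: 4 successes in 15 trials (from the sequence). The binomial likelihood contributes p^4(1−p)^11, so the posterior is Beta(8+4, 7.6+11) = Beta(12, 18.6).
For Beta(a, b) with a, b > 1 the mode is (a−1)/(a+b−2) = 11/28.6 ≈ 0.3846.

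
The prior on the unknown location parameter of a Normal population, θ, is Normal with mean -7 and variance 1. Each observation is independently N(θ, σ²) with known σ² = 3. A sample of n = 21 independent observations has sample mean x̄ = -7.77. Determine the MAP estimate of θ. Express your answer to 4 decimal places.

θ̂_MAP = -7.6738

n = 21, x̄ = -7.77.
For a Normal prior and Normal likelihood with known variance, the posterior is Normal; its mode equals its mean, the precision-weighted average.
Prior precision 1/σ₀² = 1/1 = 1; data precision n/σ² = 21/3 = 7.
θ̂ = (1·(-7) + 7·(-7.77)) / (1 + 7) = (-61.39)/8 = -7.67375 ≈ -7.6738.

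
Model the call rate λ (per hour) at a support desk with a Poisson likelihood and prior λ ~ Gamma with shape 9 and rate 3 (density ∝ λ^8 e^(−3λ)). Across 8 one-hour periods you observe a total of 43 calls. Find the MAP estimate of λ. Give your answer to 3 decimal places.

Σxᵢ = 43, n = 8.
Posterior ∝ λ^8e^(−3λ) · λ^43e^(−8λ) = λ^51e^(−11λ), i.e. Gamma(shape=52, rate=11).
The mode of a Gamma(a, b) with a ≥ 1 (shape–rate) is (a−1)/b = 51/11 ≈ 4.636.

λ̂_MAP = 4.636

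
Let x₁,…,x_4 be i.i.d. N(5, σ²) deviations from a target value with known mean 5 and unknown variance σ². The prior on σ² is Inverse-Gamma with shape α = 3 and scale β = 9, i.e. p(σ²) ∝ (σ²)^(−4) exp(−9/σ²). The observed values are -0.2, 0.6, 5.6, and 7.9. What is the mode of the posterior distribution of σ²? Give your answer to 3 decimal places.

σ̂²_MAP = 6.098

Sum of squared deviations about the known mean: SS = (-0.2−5)² + (0.6−5)² + (5.6−5)² + (7.9−5)² = 55.17.
The Normal likelihood contributes (σ²)^(−n/2) exp(−SS/(2σ²)), so the posterior is Inverse-Gamma(α + n/2, β + SS/2) = Inverse-Gamma(5, 36.585).
The mode of Inverse-Gamma(a, b) is b/(a+1) = 36.585/6 ≈ 6.098.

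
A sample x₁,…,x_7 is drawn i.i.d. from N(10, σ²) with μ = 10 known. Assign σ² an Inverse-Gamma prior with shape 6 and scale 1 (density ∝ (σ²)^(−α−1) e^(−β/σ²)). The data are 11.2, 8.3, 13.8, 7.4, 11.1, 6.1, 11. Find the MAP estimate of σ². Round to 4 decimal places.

Sum of squared deviations about the known mean: SS = (11.2−10)² + (8.3−10)² + (13.8−10)² + (7.4−10)² + (11.1−10)² + (6.1−10)² + (11−10)² = 42.95.
The Normal likelihood contributes (σ²)^(−n/2) exp(−SS/(2σ²)), so the posterior is Inverse-Gamma(α + n/2, β + SS/2) = Inverse-Gamma(9.5, 22.475).
The mode of Inverse-Gamma(a, b) is b/(a+1) = 22.475/10.5 ≈ 2.1405.

σ̂²_MAP = 2.1405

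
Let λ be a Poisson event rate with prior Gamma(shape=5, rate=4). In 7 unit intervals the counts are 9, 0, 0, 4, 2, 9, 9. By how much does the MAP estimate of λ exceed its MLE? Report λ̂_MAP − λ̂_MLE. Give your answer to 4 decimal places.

MAP − MLE = -1.3506

Σxᵢ = 33. Posterior is Gamma(38, 11); MAP = (38−1)/11 = 37/11 ≈ 3.36364.
MLE = x̄ = 33/7 ≈ 4.71429.
Difference = 37/11 − 33/7 = -104/77 ≈ -1.3506.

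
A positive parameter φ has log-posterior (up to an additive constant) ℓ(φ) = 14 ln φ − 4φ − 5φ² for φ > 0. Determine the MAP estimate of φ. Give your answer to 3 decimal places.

φ̂_MAP = 1.000

ℓ'(φ) = 14/φ − 4 − 10φ. Setting this to zero and multiplying by φ: 10φ² + 4φ − 14 = 0.
φ = (−4 + √(4² + 4·10·14)) / (2·10) = (−4 + √576) / 20 = (−4 + 24)/20 = 1.
ℓ''(φ) = −14/φ² − 10 < 0, confirming a maximum.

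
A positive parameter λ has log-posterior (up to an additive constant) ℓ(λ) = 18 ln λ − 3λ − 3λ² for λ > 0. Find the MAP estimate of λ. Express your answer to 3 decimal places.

λ̂_MAP = 1.500

ℓ'(λ) = 18/λ − 3 − 6λ. Setting this to zero and multiplying by λ: 6λ² + 3λ − 18 = 0.
λ = (−3 + √(3² + 4·6·18)) / (2·6) = (−3 + √441) / 12 = (−3 + 21)/12 = 3/2.
ℓ''(λ) = −18/λ² − 6 < 0, confirming a maximum.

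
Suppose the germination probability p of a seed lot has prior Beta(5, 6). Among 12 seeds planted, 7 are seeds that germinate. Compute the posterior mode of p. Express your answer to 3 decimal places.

p̂_MAP = 0.524

Prior: Beta(5, 6).
Data: 7 successes in 12 trials. The binomial likelihood contributes p^7(1−p)^5, so the posterior is Beta(5+7, 6+5) = Beta(12, 11).
For Beta(a, b) with a, b > 1 the mode is (a−1)/(a+b−2) = 11/21 ≈ 0.524.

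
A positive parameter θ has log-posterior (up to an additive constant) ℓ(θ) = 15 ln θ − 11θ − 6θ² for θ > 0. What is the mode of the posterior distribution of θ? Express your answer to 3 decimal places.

ℓ'(θ) = 15/θ − 11 − 12θ. Setting this to zero and multiplying by θ: 12θ² + 11θ − 15 = 0.
θ = (−11 + √(11² + 4·12·15)) / (2·12) = (−11 + √841) / 24 = (−11 + 29)/24 = 3/4.
ℓ''(θ) = −15/θ² − 12 < 0, confirming a maximum.

θ̂_MAP = 0.750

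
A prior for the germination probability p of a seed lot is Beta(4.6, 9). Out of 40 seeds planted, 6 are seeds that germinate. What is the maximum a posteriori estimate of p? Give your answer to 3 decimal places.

Prior: Beta(4.6, 9).
Data: 6 successes in 40 trials. The binomial likelihood contributes p^6(1−p)^34, so the posterior is Beta(4.6+6, 9+34) = Beta(10.6, 43).
For Beta(a, b) with a, b > 1 the mode is (a−1)/(a+b−2) = 9.6/51.6 ≈ 0.186.

p̂_MAP = 0.186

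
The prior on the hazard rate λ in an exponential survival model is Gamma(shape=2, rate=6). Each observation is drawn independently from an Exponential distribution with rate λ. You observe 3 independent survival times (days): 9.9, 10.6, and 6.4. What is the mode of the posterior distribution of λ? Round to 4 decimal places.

The Exponential(rate=λ) likelihood is ∝ λ^n e^(−λΣtᵢ). Here n = 3 and Σtᵢ = 9.9 + 10.6 + 6.4 = 26.9.
Posterior ∝ λe^(−6λ) · λ^3e^(−26.9λ) = λ^4e^(−32.9λ), i.e. Gamma(5, 32.9).
Mode = (a−1)/b = 4/32.9 ≈ 0.1216.

λ̂_MAP = 0.1216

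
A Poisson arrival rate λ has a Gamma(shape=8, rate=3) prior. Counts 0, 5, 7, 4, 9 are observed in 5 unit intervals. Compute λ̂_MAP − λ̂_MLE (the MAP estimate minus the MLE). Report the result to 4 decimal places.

Σxᵢ = 25. Posterior is Gamma(33, 8); MAP = (33−1)/8 = 32/8 ≈ 4.00000.
MLE = x̄ = 25/5 ≈ 5.00000.
Difference = 32/8 − 25/5 = -1 ≈ -1.0000.

MAP − MLE = -1.0000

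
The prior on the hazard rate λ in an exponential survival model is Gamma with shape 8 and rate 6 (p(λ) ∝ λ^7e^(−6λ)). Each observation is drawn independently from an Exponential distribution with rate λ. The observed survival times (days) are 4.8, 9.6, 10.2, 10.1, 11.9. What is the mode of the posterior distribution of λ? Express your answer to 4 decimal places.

The Exponential(rate=λ) likelihood is ∝ λ^n e^(−λΣtᵢ). Here n = 5 and Σtᵢ = 4.8 + 9.6 + 10.2 + 10.1 + 11.9 = 46.6.
Posterior ∝ λ^7e^(−6λ) · λ^5e^(−46.6λ) = λ^12e^(−52.6λ), i.e. Gamma(13, 52.6).
Mode = (a−1)/b = 12/52.6 ≈ 0.2281.

λ̂_MAP = 0.2281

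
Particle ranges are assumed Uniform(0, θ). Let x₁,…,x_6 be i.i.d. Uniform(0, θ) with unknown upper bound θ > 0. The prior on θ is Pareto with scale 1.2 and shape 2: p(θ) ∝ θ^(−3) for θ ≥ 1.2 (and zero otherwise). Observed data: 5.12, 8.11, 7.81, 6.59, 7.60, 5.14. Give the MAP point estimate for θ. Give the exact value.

The Uniform(0, θ) likelihood is θ^(−n) for θ ≥ max(xᵢ), zero otherwise. Here max(xᵢ) = 8.11.
Posterior ∝ θ^(−3) · θ^(−6) = θ^(−9) on θ ≥ max(1.2, 8.11) = 8.11.
This density is strictly decreasing in θ, so the posterior mode lies at the lower boundary of the support.

θ̂_MAP = 8.11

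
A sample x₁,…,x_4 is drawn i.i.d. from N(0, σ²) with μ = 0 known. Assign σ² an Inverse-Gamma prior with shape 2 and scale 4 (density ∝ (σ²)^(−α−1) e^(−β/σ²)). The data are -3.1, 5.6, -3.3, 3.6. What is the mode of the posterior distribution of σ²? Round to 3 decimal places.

σ̂²_MAP = 7.282

Sum of squared deviations about the known mean: SS = (-3.1−0)² + (5.6−0)² + (-3.3−0)² + (3.6−0)² = 64.82.
The Normal likelihood contributes (σ²)^(−n/2) exp(−SS/(2σ²)), so the posterior is Inverse-Gamma(α + n/2, β + SS/2) = Inverse-Gamma(4, 36.41).
The mode of Inverse-Gamma(a, b) is b/(a+1) = 36.41/5 ≈ 7.282.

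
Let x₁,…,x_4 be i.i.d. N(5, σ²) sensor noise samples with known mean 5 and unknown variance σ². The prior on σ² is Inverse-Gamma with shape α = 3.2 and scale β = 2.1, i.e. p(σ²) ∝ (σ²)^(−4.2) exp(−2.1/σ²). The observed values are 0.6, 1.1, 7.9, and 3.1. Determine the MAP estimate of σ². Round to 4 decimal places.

σ̂²_MAP = 4.0960

Sum of squared deviations about the known mean: SS = (0.6−5)² + (1.1−5)² + (7.9−5)² + (3.1−5)² = 46.59.
The Normal likelihood contributes (σ²)^(−n/2) exp(−SS/(2σ²)), so the posterior is Inverse-Gamma(α + n/2, β + SS/2) = Inverse-Gamma(5.2, 25.395).
The mode of Inverse-Gamma(a, b) is b/(a+1) = 25.395/6.2 ≈ 4.0960.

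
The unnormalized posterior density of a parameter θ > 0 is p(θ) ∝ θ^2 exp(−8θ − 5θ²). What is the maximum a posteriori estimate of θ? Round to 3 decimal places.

ℓ'(θ) = 2/θ − 8 − 10θ. Setting this to zero and multiplying by θ: 10θ² + 8θ − 2 = 0.
θ = (−8 + √(8² + 4·10·2)) / (2·10) = (−8 + √144) / 20 = (−8 + 12)/20 = 1/5.
ℓ''(θ) = −2/θ² − 10 < 0, confirming a maximum.

θ̂_MAP = 0.200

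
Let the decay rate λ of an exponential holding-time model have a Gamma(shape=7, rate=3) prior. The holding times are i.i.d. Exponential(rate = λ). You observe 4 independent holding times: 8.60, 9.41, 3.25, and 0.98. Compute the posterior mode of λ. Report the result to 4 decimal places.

λ̂_MAP = 0.3962

The Exponential(rate=λ) likelihood is ∝ λ^n e^(−λΣtᵢ). Here n = 4 and Σtᵢ = 8.60 + 9.41 + 3.25 + 0.98 = 22.24.
Posterior ∝ λ^6e^(−3λ) · λ^4e^(−22.24λ) = λ^10e^(−25.24λ), i.e. Gamma(11, 25.24).
Mode = (a−1)/b = 10/25.24 ≈ 0.3962.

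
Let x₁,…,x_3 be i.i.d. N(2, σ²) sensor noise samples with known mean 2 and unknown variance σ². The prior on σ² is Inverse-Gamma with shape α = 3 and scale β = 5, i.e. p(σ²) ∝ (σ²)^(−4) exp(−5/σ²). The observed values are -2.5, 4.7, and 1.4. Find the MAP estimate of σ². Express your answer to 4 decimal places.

Sum of squared deviations about the known mean: SS = (-2.5−2)² + (4.7−2)² + (1.4−2)² = 27.9.
The Normal likelihood contributes (σ²)^(−n/2) exp(−SS/(2σ²)), so the posterior is Inverse-Gamma(α + n/2, β + SS/2) = Inverse-Gamma(4.5, 18.95).
The mode of Inverse-Gamma(a, b) is b/(a+1) = 18.95/5.5 ≈ 3.4455.

σ̂²_MAP = 3.4455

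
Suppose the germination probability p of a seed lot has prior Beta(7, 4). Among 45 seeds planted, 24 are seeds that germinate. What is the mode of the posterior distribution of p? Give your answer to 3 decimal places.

p̂_MAP = 0.556

Prior: Beta(7, 4).
Data: 24 successes in 45 trials. The binomial likelihood contributes p^24(1−p)^21, so the posterior is Beta(7+24, 4+21) = Beta(31, 25).
For Beta(a, b) with a, b > 1 the mode is (a−1)/(a+b−2) = 30/54 ≈ 0.556.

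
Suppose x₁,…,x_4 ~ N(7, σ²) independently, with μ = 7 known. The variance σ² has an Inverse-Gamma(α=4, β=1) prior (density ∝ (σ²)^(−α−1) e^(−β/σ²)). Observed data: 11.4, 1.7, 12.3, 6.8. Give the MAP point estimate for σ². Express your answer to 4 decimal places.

σ̂²_MAP = 5.5414

Sum of squared deviations about the known mean: SS = (11.4−7)² + (1.7−7)² + (12.3−7)² + (6.8−7)² = 75.58.
The Normal likelihood contributes (σ²)^(−n/2) exp(−SS/(2σ²)), so the posterior is Inverse-Gamma(α + n/2, β + SS/2) = Inverse-Gamma(6, 38.79).
The mode of Inverse-Gamma(a, b) is b/(a+1) = 38.79/7 ≈ 5.5414.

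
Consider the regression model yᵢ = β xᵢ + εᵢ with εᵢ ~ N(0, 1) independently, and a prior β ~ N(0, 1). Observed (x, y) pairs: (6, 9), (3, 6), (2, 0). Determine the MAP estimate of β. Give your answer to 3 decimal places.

β̂_MAP = 1.440

log p(β | y) = −Σ(yᵢ − βxᵢ)²/(2·1) − β²/(2·1) + const.
Setting the derivative to zero: Σxᵢ(yᵢ − βxᵢ)/1 − β/1 = 0, so β = Σxᵢyᵢ / (Σxᵢ² + σ²/τ²).
Σxᵢyᵢ = 6·9 + 3·6 + 2·0 = 72; Σxᵢ² = 49; σ²/τ² = 1.
β̂_MAP = 72 / (49 + 1) = 72/50 ≈ 1.440.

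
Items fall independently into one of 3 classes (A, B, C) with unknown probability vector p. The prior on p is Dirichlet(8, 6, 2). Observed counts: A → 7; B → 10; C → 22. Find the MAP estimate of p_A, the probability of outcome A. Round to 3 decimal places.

MAP estimate of p_A = 0.269

The posterior is Dirichlet(αᵢ + nᵢ) = Dirichlet(15, 16, 24).
For a Dirichlet(a₁,…,a_K) with all aᵢ > 1, the mode has j-th component (aⱼ − 1)/(Σaᵢ − K).
Here Σaᵢ = 55 and K = 3, so p_A = (15 − 1)/(55 − 3) = 14/52 ≈ 0.269.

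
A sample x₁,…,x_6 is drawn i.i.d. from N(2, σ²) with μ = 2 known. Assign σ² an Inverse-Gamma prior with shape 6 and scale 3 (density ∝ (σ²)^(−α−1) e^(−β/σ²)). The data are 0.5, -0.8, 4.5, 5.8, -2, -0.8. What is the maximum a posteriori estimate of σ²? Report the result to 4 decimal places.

Sum of squared deviations about the known mean: SS = (0.5−2)² + (-0.8−2)² + (4.5−2)² + (5.8−2)² + (-2−2)² + (-0.8−2)² = 54.62.
The Normal likelihood contributes (σ²)^(−n/2) exp(−SS/(2σ²)), so the posterior is Inverse-Gamma(α + n/2, β + SS/2) = Inverse-Gamma(9, 30.31).
The mode of Inverse-Gamma(a, b) is b/(a+1) = 30.31/10 ≈ 3.0310.

σ̂²_MAP = 3.0310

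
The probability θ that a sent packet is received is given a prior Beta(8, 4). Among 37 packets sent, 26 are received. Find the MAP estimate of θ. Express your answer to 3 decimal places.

Prior: Beta(8, 4).
Data: 26 successes in 37 trials. The binomial likelihood contributes θ^26(1−θ)^11, so the posterior is Beta(8+26, 4+11) = Beta(34, 15).
For Beta(a, b) with a, b > 1 the mode is (a−1)/(a+b−2) = 33/47 ≈ 0.702.

θ̂_MAP = 0.702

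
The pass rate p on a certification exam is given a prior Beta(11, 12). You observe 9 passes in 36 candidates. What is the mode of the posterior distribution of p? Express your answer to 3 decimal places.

p̂_MAP = 0.333

Prior: Beta(11, 12).
Data: 9 successes in 36 trials. The binomial likelihood contributes p^9(1−p)^27, so the posterior is Beta(11+9, 12+27) = Beta(20, 39).
For Beta(a, b) with a, b > 1 the mode is (a−1)/(a+b−2) = 19/57 ≈ 0.333.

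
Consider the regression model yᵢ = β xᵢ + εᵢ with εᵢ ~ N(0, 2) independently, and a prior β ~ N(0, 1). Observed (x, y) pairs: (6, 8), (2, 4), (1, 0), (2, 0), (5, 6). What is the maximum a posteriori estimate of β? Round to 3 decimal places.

β̂_MAP = 1.194

log p(β | y) = −Σ(yᵢ − βxᵢ)²/(2·2) − β²/(2·1) + const.
Setting the derivative to zero: Σxᵢ(yᵢ − βxᵢ)/2 − β/1 = 0, so β = Σxᵢyᵢ / (Σxᵢ² + σ²/τ²).
Σxᵢyᵢ = 6·8 + 2·4 + 1·0 + 2·0 + 5·6 = 86; Σxᵢ² = 70; σ²/τ² = 2.
β̂_MAP = 86 / (70 + 2) = 86/72 ≈ 1.194.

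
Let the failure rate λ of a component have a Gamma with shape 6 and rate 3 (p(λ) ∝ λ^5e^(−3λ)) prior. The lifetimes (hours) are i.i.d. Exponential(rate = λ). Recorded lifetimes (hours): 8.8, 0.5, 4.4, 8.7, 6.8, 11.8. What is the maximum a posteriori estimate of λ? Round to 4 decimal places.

The Exponential(rate=λ) likelihood is ∝ λ^n e^(−λΣtᵢ). Here n = 6 and Σtᵢ = 8.8 + 0.5 + 4.4 + 8.7 + 6.8 + 11.8 = 41.
Posterior ∝ λ^5e^(−3λ) · λ^6e^(−41λ) = λ^11e^(−44λ), i.e. Gamma(12, 44).
Mode = (a−1)/b = 11/44 ≈ 0.2500.

λ̂_MAP = 0.2500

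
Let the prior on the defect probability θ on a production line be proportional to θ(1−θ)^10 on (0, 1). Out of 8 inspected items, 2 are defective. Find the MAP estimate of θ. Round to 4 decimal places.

The prior density ∝ θ(1−θ)^10 is the kernel of Beta(2, 11).
Data: 2 successes in 8 trials. The binomial likelihood contributes θ^2(1−θ)^6, so the posterior is Beta(2+2, 11+6) = Beta(4, 17).
For Beta(a, b) with a, b > 1 the mode is (a−1)/(a+b−2) = 3/19 ≈ 0.1579.

θ̂_MAP = 0.1579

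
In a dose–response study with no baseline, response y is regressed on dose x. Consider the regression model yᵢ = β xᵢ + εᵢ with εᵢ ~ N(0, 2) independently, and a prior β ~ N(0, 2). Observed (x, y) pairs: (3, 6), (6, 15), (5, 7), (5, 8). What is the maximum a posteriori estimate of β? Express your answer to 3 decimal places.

β̂_MAP = 1.906

log p(β | y) = −Σ(yᵢ − βxᵢ)²/(2·2) − β²/(2·2) + const.
Setting the derivative to zero: Σxᵢ(yᵢ − βxᵢ)/2 − β/2 = 0, so β = Σxᵢyᵢ / (Σxᵢ² + σ²/τ²).
Σxᵢyᵢ = 3·6 + 6·15 + 5·7 + 5·8 = 183; Σxᵢ² = 95; σ²/τ² = 1.
β̂_MAP = 183 / (95 + 1) = 183/96 ≈ 1.906.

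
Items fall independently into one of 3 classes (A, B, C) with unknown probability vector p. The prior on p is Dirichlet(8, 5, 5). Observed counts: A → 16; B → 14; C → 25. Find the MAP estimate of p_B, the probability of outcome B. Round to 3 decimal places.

The posterior is Dirichlet(αᵢ + nᵢ) = Dirichlet(24, 19, 30).
For a Dirichlet(a₁,…,a_K) with all aᵢ > 1, the mode has j-th component (aⱼ − 1)/(Σaᵢ − K).
Here Σaᵢ = 73 and K = 3, so p_B = (19 − 1)/(73 − 3) = 18/70 ≈ 0.257.

MAP estimate of p_B = 0.257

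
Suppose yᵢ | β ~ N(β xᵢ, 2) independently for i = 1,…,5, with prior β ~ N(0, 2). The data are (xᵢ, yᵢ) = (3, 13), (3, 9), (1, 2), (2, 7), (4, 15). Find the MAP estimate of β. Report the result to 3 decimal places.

β̂_MAP = 3.550

log p(β | y) = −Σ(yᵢ − βxᵢ)²/(2·2) − β²/(2·2) + const.
Setting the derivative to zero: Σxᵢ(yᵢ − βxᵢ)/2 − β/2 = 0, so β = Σxᵢyᵢ / (Σxᵢ² + σ²/τ²).
Σxᵢyᵢ = 3·13 + 3·9 + 1·2 + 2·7 + 4·15 = 142; Σxᵢ² = 39; σ²/τ² = 1.
β̂_MAP = 142 / (39 + 1) = 142/40 ≈ 3.550.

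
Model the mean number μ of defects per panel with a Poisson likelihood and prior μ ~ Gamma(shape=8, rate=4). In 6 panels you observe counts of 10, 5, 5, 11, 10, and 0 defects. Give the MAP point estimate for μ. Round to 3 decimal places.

Σxᵢ = 10+5+5+11+10+0 = 41, with n = 6.
Posterior ∝ μ^7e^(−4μ) · μ^41e^(−6μ) = μ^48e^(−10μ), i.e. Gamma(shape=49, rate=10).
The mode of a Gamma(a, b) with a ≥ 1 (shape–rate) is (a−1)/b = 48/10 ≈ 4.800.

μ̂_MAP = 4.800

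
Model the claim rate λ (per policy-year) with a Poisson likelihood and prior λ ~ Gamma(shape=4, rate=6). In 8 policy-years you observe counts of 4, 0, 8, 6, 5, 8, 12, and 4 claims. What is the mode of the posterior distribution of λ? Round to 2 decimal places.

Σxᵢ = 4+0+8+6+5+8+12+4 = 47, with n = 8.
Posterior ∝ λ^3e^(−6λ) · λ^47e^(−8λ) = λ^50e^(−14λ), i.e. Gamma(shape=51, rate=14).
The mode of a Gamma(a, b) with a ≥ 1 (shape–rate) is (a−1)/b = 50/14 ≈ 3.57.

λ̂_MAP = 3.57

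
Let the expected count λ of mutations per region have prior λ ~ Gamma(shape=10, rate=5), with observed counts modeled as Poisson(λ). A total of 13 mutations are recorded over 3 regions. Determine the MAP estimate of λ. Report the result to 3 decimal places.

λ̂_MAP = 2.750

Σxᵢ = 13, n = 3.
Posterior ∝ λ^9e^(−5λ) · λ^13e^(−3λ) = λ^22e^(−8λ), i.e. Gamma(shape=23, rate=8).
The mode of a Gamma(a, b) with a ≥ 1 (shape–rate) is (a−1)/b = 22/8 ≈ 2.750.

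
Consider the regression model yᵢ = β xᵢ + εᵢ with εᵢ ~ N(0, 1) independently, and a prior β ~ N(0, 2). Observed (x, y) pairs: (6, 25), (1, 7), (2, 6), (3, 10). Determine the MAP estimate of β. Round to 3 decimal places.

log p(β | y) = −Σ(yᵢ − βxᵢ)²/(2·1) − β²/(2·2) + const.
Setting the derivative to zero: Σxᵢ(yᵢ − βxᵢ)/1 − β/2 = 0, so β = Σxᵢyᵢ / (Σxᵢ² + σ²/τ²).
Σxᵢyᵢ = 6·25 + 1·7 + 2·6 + 3·10 = 199; Σxᵢ² = 50; σ²/τ² = 0.5.
β̂_MAP = 199 / (50 + 0.5) = 199/50.5 ≈ 3.941.

β̂_MAP = 3.941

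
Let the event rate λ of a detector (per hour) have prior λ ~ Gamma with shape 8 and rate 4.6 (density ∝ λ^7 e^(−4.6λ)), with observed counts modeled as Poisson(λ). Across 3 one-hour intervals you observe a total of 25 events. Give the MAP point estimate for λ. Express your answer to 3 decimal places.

λ̂_MAP = 4.211

Σxᵢ = 25, n = 3.
Posterior ∝ λ^7e^(−4.6λ) · λ^25e^(−3λ) = λ^32e^(−7.6λ), i.e. Gamma(shape=33, rate=7.6).
The mode of a Gamma(a, b) with a ≥ 1 (shape–rate) is (a−1)/b = 32/7.6 ≈ 4.211.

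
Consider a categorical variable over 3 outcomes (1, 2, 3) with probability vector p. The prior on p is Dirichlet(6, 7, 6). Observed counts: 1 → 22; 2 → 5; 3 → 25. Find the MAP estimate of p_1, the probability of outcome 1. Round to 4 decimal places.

The posterior is Dirichlet(αᵢ + nᵢ) = Dirichlet(28, 12, 31).
For a Dirichlet(a₁,…,a_K) with all aᵢ > 1, the mode has j-th component (aⱼ − 1)/(Σaᵢ − K).
Here Σaᵢ = 71 and K = 3, so p_1 = (28 − 1)/(71 − 3) = 27/68 ≈ 0.3971.

MAP estimate: 0.3971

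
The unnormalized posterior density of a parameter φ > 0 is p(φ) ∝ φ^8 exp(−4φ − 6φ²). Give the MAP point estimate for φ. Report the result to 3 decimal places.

φ̂_MAP = 0.667

ℓ'(φ) = 8/φ − 4 − 12φ. Setting this to zero and multiplying by φ: 12φ² + 4φ − 8 = 0.
φ = (−4 + √(4² + 4·12·8)) / (2·12) = (−4 + √400) / 24 = (−4 + 20)/24 = 2/3.
ℓ''(φ) = −8/φ² − 12 < 0, confirming a maximum.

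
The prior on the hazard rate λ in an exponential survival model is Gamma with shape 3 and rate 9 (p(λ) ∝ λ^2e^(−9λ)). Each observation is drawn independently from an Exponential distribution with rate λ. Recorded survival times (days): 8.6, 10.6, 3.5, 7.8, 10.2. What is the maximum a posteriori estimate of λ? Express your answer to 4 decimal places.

The Exponential(rate=λ) likelihood is ∝ λ^n e^(−λΣtᵢ). Here n = 5 and Σtᵢ = 8.6 + 10.6 + 3.5 + 7.8 + 10.2 = 40.7.
Posterior ∝ λ^2e^(−9λ) · λ^5e^(−40.7λ) = λ^7e^(−49.7λ), i.e. Gamma(8, 49.7).
Mode = (a−1)/b = 7/49.7 ≈ 0.1408.

λ̂_MAP = 0.1408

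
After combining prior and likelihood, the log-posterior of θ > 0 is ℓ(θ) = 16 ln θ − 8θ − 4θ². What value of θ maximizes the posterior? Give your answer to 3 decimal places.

θ̂_MAP = 1.000

ℓ'(θ) = 16/θ − 8 − 8θ. Setting this to zero and multiplying by θ: 8θ² + 8θ − 16 = 0.
θ = (−8 + √(8² + 4·8·16)) / (2·8) = (−8 + √576) / 16 = (−8 + 24)/16 = 1.
ℓ''(θ) = −16/θ² − 8 < 0, confirming a maximum.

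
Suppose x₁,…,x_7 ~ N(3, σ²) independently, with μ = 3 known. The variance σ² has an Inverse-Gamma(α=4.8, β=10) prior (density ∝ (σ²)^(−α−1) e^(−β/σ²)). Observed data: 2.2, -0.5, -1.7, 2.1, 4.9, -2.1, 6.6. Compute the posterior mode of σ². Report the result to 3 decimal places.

σ̂²_MAP = 5.289

Sum of squared deviations about the known mean: SS = (2.2−3)² + (-0.5−3)² + (-1.7−3)² + (2.1−3)² + (4.9−3)² + (-2.1−3)² + (6.6−3)² = 78.37.
The Normal likelihood contributes (σ²)^(−n/2) exp(−SS/(2σ²)), so the posterior is Inverse-Gamma(α + n/2, β + SS/2) = Inverse-Gamma(8.3, 49.185).
The mode of Inverse-Gamma(a, b) is b/(a+1) = 49.185/9.3 ≈ 5.289.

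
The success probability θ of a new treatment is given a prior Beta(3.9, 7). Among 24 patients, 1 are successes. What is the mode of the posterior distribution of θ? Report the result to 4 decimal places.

θ̂_MAP = 0.1185

Prior: Beta(3.9, 7).
Data: 1 success in 24 trials. The binomial likelihood contributes θ(1−θ)^23, so the posterior is Beta(3.9+1, 7+23) = Beta(4.9, 30).
For Beta(a, b) with a, b > 1 the mode is (a−1)/(a+b−2) = 3.9/32.9 ≈ 0.1185.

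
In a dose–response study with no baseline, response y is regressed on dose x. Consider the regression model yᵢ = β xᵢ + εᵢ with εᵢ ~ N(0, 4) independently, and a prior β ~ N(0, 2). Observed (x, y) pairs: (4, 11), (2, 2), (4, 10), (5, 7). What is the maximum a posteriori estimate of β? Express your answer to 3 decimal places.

β̂_MAP = 1.952

log p(β | y) = −Σ(yᵢ − βxᵢ)²/(2·4) − β²/(2·2) + const.
Setting the derivative to zero: Σxᵢ(yᵢ − βxᵢ)/4 − β/2 = 0, so β = Σxᵢyᵢ / (Σxᵢ² + σ²/τ²).
Σxᵢyᵢ = 4·11 + 2·2 + 4·10 + 5·7 = 123; Σxᵢ² = 61; σ²/τ² = 2.
β̂_MAP = 123 / (61 + 2) = 123/63 ≈ 1.952.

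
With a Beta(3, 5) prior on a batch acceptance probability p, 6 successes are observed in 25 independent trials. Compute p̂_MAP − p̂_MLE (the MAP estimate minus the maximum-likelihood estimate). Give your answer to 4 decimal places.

Posterior is Beta(9, 24); MAP = (9−1)/(33−2) = 8/31 ≈ 0.25806.
MLE ignores the prior: p̂_MLE = k/n = 6/25 ≈ 0.24000.
Difference = 8/31 − 6/25 = 14/775 ≈ 0.0181.

MAP − MLE = 0.0181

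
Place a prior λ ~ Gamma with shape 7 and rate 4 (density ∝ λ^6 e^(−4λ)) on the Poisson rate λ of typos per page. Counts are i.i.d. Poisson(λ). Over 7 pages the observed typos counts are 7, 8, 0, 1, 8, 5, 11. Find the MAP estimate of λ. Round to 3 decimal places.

λ̂_MAP = 4.182

Σxᵢ = 7+8+0+1+8+5+11 = 40, with n = 7.
Posterior ∝ λ^6e^(−4λ) · λ^40e^(−7λ) = λ^46e^(−11λ), i.e. Gamma(shape=47, rate=11).
The mode of a Gamma(a, b) with a ≥ 1 (shape–rate) is (a−1)/b = 46/11 ≈ 4.182.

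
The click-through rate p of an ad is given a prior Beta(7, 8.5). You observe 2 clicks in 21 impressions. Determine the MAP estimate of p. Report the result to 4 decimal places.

p̂_MAP = 0.2319

Prior: Beta(7, 8.5).
Data: 2 successes in 21 trials. The binomial likelihood contributes p^2(1−p)^19, so the posterior is Beta(7+2, 8.5+19) = Beta(9, 27.5).
For Beta(a, b) with a, b > 1 the mode is (a−1)/(a+b−2) = 8/34.5 ≈ 0.2319.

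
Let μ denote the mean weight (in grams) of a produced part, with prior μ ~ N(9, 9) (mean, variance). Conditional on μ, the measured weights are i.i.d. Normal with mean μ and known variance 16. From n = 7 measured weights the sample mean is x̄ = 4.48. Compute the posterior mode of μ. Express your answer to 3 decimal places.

μ̂_MAP = 5.395

n = 7, x̄ = 4.48.
For a Normal prior and Normal likelihood with known variance, the posterior is Normal; its mode equals its mean, the precision-weighted average.
Prior precision 1/σ₀² = 1/9; data precision n/σ² = 7/16 = 0.4375.
μ̂ = ((1/9)·9 + 0.4375·4.48) / (1/9 + 0.4375) = 2.96/(79/144) = 10656/1975 ≈ 5.395.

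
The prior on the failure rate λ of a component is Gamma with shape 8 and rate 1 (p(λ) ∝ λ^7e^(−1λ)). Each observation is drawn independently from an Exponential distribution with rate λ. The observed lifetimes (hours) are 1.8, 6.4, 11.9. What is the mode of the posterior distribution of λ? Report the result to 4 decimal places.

λ̂_MAP = 0.4739

The Exponential(rate=λ) likelihood is ∝ λ^n e^(−λΣtᵢ). Here n = 3 and Σtᵢ = 1.8 + 6.4 + 11.9 = 20.1.
Posterior ∝ λ^7e^(−1λ) · λ^3e^(−20.1λ) = λ^10e^(−21.1λ), i.e. Gamma(11, 21.1).
Mode = (a−1)/b = 10/21.1 ≈ 0.4739.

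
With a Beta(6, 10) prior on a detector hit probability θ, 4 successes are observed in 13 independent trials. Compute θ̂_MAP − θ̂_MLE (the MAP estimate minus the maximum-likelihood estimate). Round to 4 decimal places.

MAP − MLE = 0.0256

Posterior is Beta(10, 19); MAP = (10−1)/(29−2) = 9/27 ≈ 0.33333.
MLE ignores the prior: θ̂_MLE = k/n = 4/13 ≈ 0.30769.
Difference = 9/27 − 4/13 = 1/39 ≈ 0.0256.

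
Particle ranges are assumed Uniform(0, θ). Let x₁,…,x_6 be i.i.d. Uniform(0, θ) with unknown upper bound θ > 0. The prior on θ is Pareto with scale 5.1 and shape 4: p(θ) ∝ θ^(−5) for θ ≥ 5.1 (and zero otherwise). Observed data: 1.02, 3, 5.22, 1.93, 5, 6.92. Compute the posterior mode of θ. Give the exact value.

θ̂_MAP = 6.92

The Uniform(0, θ) likelihood is θ^(−n) for θ ≥ max(xᵢ), zero otherwise. Here max(xᵢ) = 6.92.
Posterior ∝ θ^(−5) · θ^(−6) = θ^(−11) on θ ≥ max(5.1, 6.92) = 6.92.
This density is strictly decreasing in θ, so the posterior mode lies at the lower boundary of the support.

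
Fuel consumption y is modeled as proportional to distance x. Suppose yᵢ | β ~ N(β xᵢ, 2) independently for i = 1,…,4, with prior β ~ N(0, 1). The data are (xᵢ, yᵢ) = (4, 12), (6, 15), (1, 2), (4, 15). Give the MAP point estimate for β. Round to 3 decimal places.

log p(β | y) = −Σ(yᵢ − βxᵢ)²/(2·2) − β²/(2·1) + const.
Setting the derivative to zero: Σxᵢ(yᵢ − βxᵢ)/2 − β/1 = 0, so β = Σxᵢyᵢ / (Σxᵢ² + σ²/τ²).
Σxᵢyᵢ = 4·12 + 6·15 + 1·2 + 4·15 = 200; Σxᵢ² = 69; σ²/τ² = 2.
β̂_MAP = 200 / (69 + 2) = 200/71 ≈ 2.817.

β̂_MAP = 2.817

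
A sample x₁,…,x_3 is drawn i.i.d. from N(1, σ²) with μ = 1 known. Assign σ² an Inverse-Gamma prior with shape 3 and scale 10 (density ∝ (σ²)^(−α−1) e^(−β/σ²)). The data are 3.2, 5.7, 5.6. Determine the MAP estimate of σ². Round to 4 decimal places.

Sum of squared deviations about the known mean: SS = (3.2−1)² + (5.7−1)² + (5.6−1)² = 48.09.
The Normal likelihood contributes (σ²)^(−n/2) exp(−SS/(2σ²)), so the posterior is Inverse-Gamma(α + n/2, β + SS/2) = Inverse-Gamma(4.5, 34.045).
The mode of Inverse-Gamma(a, b) is b/(a+1) = 34.045/5.5 ≈ 6.1900.

σ̂²_MAP = 6.1900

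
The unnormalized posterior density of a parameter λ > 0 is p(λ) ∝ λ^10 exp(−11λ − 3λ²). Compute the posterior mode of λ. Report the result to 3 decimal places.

ℓ'(λ) = 10/λ − 11 − 6λ. Setting this to zero and multiplying by λ: 6λ² + 11λ − 10 = 0.
λ = (−11 + √(11² + 4·6·10)) / (2·6) = (−11 + √361) / 12 = (−11 + 19)/12 = 2/3.
ℓ''(λ) = −10/λ² − 6 < 0, confirming a maximum.

λ̂_MAP = 0.667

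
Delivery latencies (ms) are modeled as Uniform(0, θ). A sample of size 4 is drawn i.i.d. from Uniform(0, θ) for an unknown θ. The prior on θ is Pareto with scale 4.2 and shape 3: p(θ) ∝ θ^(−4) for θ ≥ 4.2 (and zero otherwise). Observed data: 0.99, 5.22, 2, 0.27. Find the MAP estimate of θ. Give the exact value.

θ̂_MAP = 5.22

The Uniform(0, θ) likelihood is θ^(−n) for θ ≥ max(xᵢ), zero otherwise. Here max(xᵢ) = 5.22.
Posterior ∝ θ^(−4) · θ^(−4) = θ^(−8) on θ ≥ max(4.2, 5.22) = 5.22.
This density is strictly decreasing in θ, so the posterior mode lies at the lower boundary of the support.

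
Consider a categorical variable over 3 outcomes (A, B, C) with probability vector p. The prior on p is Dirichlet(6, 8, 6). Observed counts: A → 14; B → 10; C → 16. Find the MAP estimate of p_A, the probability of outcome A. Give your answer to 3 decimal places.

The posterior is Dirichlet(αᵢ + nᵢ) = Dirichlet(20, 18, 22).
For a Dirichlet(a₁,…,a_K) with all aᵢ > 1, the mode has j-th component (aⱼ − 1)/(Σaᵢ − K).
Here Σaᵢ = 60 and K = 3, so p_A = (20 − 1)/(60 − 3) = 19/57 ≈ 0.333.

MAP estimate of p_A = 0.333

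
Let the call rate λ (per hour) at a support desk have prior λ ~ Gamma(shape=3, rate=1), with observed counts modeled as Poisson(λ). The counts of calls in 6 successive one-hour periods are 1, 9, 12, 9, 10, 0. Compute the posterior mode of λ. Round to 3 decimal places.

λ̂_MAP = 6.143

Σxᵢ = 1+9+12+9+10+0 = 41, with n = 6.
Posterior ∝ λ^2e^(−1λ) · λ^41e^(−6λ) = λ^43e^(−7λ), i.e. Gamma(shape=44, rate=7).
The mode of a Gamma(a, b) with a ≥ 1 (shape–rate) is (a−1)/b = 43/7 ≈ 6.143.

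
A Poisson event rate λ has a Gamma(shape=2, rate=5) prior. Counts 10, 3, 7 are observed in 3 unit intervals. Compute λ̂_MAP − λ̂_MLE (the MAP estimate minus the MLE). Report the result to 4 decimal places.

MAP − MLE = -4.0417

Σxᵢ = 20. Posterior is Gamma(22, 8); MAP = (22−1)/8 = 21/8 ≈ 2.62500.
MLE = x̄ = 20/3 ≈ 6.66667.
Difference = 21/8 − 20/3 = -97/24 ≈ -4.0417.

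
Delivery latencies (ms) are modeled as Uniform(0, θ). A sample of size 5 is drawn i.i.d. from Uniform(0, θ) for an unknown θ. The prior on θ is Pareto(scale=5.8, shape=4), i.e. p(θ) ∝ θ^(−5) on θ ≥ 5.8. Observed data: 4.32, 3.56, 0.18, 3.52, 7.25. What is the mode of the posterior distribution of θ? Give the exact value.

θ̂_MAP = 7.25

The Uniform(0, θ) likelihood is θ^(−n) for θ ≥ max(xᵢ), zero otherwise. Here max(xᵢ) = 7.25.
Posterior ∝ θ^(−5) · θ^(−5) = θ^(−10) on θ ≥ max(5.8, 7.25) = 7.25.
This density is strictly decreasing in θ, so the posterior mode lies at the lower boundary of the support.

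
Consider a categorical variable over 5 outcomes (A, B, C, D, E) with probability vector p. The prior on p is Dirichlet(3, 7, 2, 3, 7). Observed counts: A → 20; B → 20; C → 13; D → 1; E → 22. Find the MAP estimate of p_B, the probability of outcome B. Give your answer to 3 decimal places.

The posterior is Dirichlet(αᵢ + nᵢ) = Dirichlet(23, 27, 15, 4, 29).
For a Dirichlet(a₁,…,a_K) with all aᵢ > 1, the mode has j-th component (aⱼ − 1)/(Σaᵢ − K).
Here Σaᵢ = 98 and K = 5, so p_B = (27 − 1)/(98 − 5) = 26/93 ≈ 0.280.

MAP estimate of p_B = 0.280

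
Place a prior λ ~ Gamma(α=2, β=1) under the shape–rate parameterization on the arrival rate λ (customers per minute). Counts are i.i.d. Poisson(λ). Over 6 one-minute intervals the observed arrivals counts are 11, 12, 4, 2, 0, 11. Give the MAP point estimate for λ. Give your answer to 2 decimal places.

Σxᵢ = 11+12+4+2+0+11 = 40, with n = 6.
Posterior ∝ λe^(−1λ) · λ^40e^(−6λ) = λ^41e^(−7λ), i.e. Gamma(shape=42, rate=7).
The mode of a Gamma(a, b) with a ≥ 1 (shape–rate) is (a−1)/b = 41/7 ≈ 5.86.

λ̂_MAP = 5.86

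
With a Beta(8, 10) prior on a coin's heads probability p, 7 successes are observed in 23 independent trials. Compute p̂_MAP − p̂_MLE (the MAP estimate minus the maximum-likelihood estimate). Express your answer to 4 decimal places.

MAP − MLE = 0.0546

Posterior is Beta(15, 26); MAP = (15−1)/(41−2) = 14/39 ≈ 0.35897.
MLE ignores the prior: p̂_MLE = k/n = 7/23 ≈ 0.30435.
Difference = 14/39 − 7/23 = 49/897 ≈ 0.0546.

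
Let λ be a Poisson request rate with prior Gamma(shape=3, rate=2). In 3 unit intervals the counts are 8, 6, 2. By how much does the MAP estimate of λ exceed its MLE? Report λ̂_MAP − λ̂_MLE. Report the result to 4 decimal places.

Σxᵢ = 16. Posterior is Gamma(19, 5); MAP = (19−1)/5 = 18/5 ≈ 3.60000.
MLE = x̄ = 16/3 ≈ 5.33333.
Difference = 18/5 − 16/3 = -26/15 ≈ -1.7333.

MAP − MLE = -1.7333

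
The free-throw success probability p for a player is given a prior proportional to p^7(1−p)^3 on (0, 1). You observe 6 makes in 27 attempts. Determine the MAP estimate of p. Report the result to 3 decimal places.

p̂_MAP = 0.351

The prior density ∝ p^7(1−p)^3 is the kernel of Beta(8, 4).
Data: 6 successes in 27 trials. The binomial likelihood contributes p^6(1−p)^21, so the posterior is Beta(8+6, 4+21) = Beta(14, 25).
For Beta(a, b) with a, b > 1 the mode is (a−1)/(a+b−2) = 13/37 ≈ 0.351.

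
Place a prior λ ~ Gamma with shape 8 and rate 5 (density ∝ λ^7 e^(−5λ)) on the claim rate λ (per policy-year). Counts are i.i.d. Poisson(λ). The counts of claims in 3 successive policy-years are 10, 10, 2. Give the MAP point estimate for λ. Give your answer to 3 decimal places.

λ̂_MAP = 3.625

Σxᵢ = 10+10+2 = 22, with n = 3.
Posterior ∝ λ^7e^(−5λ) · λ^22e^(−3λ) = λ^29e^(−8λ), i.e. Gamma(shape=30, rate=8).
The mode of a Gamma(a, b) with a ≥ 1 (shape–rate) is (a−1)/b = 29/8 ≈ 3.625.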